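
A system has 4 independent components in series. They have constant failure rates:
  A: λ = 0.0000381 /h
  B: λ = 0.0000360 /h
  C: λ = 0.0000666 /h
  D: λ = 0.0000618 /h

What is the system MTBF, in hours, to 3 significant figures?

4940

Series of exponential components: λ_sys = Σ λ_i
λ_sys = 0.0000381 + 0.0000360 + 0.0000666 + 0.0000618 = 2.0250e-04 /h
MTBF = 1 / λ_sys = 4940 h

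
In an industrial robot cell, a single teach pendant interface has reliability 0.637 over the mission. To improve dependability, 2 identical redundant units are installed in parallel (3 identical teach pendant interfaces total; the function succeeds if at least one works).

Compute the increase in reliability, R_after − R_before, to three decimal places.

0.315

R_before = 0.637
R_after = 1 − (1 − 0.637)^3 = 0.952
ΔR = 0.952 − 0.637 = 0.315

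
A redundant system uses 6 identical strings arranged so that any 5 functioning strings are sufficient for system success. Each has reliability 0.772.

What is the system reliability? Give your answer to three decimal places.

R = Σ_{i=5}^{6} C(6,i) p^i (1−p)^{6−i} with p = 0.772
C(6,5)·0.772^5·0.228^1 = 0.37512
C(6,6)·0.772^6·0.228^0 = 0.21169
Sum = 0.587

0.587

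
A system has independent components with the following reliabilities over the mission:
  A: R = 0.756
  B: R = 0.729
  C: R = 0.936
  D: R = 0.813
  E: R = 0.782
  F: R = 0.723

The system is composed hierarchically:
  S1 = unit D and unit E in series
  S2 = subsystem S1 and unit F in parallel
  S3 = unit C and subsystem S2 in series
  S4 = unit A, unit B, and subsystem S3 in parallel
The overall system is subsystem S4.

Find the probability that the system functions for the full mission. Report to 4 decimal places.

0.9895

Series (D and E): 0.813000 × 0.782000 = 0.635766
Parallel ([0.635766] and F): 1 − (1 − 0.635766)(1 − 0.723000) = 0.899107
Series (C and [0.899107]): 0.936000 × 0.899107 = 0.841564
Parallel (A, B, and [0.841564]): 1 − (1 − 0.756000)(1 − 0.729000)(1 − 0.841564) = 0.9895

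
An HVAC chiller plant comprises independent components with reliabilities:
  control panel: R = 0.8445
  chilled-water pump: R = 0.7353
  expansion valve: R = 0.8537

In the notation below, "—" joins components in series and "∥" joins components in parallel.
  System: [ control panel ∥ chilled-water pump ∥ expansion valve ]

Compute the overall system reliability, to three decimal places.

0.994

Parallel (control panel, chilled-water pump, and expansion valve): 1 − (1 − 0.84450)(1 − 0.73530)(1 − 0.85370) = 0.994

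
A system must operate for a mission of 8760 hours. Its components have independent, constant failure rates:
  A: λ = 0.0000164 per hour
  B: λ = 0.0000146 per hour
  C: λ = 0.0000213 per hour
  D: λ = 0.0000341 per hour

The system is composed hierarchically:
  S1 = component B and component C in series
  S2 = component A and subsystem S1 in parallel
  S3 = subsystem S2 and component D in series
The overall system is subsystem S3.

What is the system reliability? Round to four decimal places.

0.7150

R(A) = exp(−0.0000164 × 8760) = 0.866179
R(B) = exp(−0.0000146 × 8760) = 0.879945
R(C) = exp(−0.0000213 × 8760) = 0.829786
R(D) = exp(−0.0000341 × 8760) = 0.741770
Series (B and C): 0.879945 × 0.829786 = 0.730166
Parallel (A and [0.730166]): 1 − (1 − 0.866179)(1 − 0.730166) = 0.963891
Series ([0.963891] and D): 0.963891 × 0.741770 = 0.7150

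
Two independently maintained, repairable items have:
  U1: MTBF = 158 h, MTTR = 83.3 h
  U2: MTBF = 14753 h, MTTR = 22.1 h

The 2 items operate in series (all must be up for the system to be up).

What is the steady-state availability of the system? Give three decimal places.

A(U1) = MTBF/(MTBF+MTTR) = 158/(158+83.3) = 0.654787
A(U2) = MTBF/(MTBF+MTTR) = 14753/(14753+22.1) = 0.998504
Series availability: 0.654787 × 0.998504 = 0.654

0.654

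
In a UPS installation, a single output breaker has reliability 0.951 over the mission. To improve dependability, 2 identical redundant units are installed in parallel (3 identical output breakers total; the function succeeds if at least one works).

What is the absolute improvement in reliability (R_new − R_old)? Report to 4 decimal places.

R_before = 0.951
R_after = 1 − (1 − 0.951)^3 = 0.9999
ΔR = 0.9999 − 0.951 = 0.0489

0.0489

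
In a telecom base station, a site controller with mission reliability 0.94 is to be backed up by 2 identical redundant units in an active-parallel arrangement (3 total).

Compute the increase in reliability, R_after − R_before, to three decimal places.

R_before = 0.94
R_after = 1 − (1 − 0.94)^3 = 1.000
ΔR = 1.000 − 0.94 = 0.060

0.060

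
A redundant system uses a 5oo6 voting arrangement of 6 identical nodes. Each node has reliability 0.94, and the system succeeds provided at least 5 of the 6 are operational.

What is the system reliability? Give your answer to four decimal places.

0.9541

R = Σ_{i=5}^{6} C(6,i) p^i (1−p)^{6−i} with p = 0.94
C(6,5)·0.94^5·0.06^1 = 0.264205
C(6,6)·0.94^6·0.06^0 = 0.689870
Sum = 0.9541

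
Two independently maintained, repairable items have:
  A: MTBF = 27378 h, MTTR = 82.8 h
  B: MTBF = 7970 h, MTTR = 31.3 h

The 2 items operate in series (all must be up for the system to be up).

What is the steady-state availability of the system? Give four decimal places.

0.9931

A(A) = MTBF/(MTBF+MTTR) = 27378/(27378+82.8) = 0.996985
A(B) = MTBF/(MTBF+MTTR) = 7970/(7970+31.3) = 0.996088
Series availability: 0.996985 × 0.996088 = 0.9931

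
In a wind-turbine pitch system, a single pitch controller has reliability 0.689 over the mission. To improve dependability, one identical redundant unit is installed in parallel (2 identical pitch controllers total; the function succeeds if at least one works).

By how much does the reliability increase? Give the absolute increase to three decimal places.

0.214

R_before = 0.689
R_after = 1 − (1 − 0.689)^2 = 0.903
ΔR = 0.903 − 0.689 = 0.214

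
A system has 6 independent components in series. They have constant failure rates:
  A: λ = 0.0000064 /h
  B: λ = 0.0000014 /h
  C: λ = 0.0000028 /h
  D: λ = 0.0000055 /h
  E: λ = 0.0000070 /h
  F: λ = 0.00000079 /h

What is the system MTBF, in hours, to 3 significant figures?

Series of exponential components: λ_sys = Σ λ_i
λ_sys = 0.0000064 + 0.0000014 + 0.0000028 + 0.0000055 + 0.0000070 + 0.00000079 = 2.3890e-05 /h
MTBF = 1 / λ_sys = 41900 h

41900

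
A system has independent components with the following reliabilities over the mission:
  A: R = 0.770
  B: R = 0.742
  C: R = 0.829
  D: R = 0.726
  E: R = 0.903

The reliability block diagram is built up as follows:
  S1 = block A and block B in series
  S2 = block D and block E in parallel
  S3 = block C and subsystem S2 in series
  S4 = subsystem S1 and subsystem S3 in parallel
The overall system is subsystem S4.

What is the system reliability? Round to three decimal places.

0.917

Series (A and B): 0.77000 × 0.74200 = 0.57134
Parallel (D and E): 1 − (1 − 0.72600)(1 − 0.90300) = 0.97342
Series (C and [0.97342]): 0.82900 × 0.97342 = 0.80697
Parallel ([0.57134] and [0.80697]): 1 − (1 − 0.57134)(1 − 0.80697) = 0.917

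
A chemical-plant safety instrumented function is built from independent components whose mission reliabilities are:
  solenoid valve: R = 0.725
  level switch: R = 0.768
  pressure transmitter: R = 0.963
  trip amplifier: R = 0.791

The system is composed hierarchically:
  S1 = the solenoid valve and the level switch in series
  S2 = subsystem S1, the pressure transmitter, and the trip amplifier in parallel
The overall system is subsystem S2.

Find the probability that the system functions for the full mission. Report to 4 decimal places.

Series (solenoid valve and level switch): 0.725000 × 0.768000 = 0.556800
Parallel ([0.556800], pressure transmitter, and trip amplifier): 1 − (1 − 0.556800)(1 − 0.963000)(1 − 0.791000) = 0.9966

0.9966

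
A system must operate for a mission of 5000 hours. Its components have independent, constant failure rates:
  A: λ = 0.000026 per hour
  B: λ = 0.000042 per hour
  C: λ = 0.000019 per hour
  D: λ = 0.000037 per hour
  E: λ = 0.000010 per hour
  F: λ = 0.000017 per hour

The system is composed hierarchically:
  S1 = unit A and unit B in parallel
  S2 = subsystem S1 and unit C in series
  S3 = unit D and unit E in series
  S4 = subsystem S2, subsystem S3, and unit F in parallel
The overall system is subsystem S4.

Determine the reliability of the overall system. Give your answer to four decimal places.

0.9981

R(A) = exp(−0.000026 × 5000) = 0.878095
R(B) = exp(−0.000042 × 5000) = 0.810584
R(C) = exp(−0.000019 × 5000) = 0.909373
R(D) = exp(−0.000037 × 5000) = 0.831104
R(E) = exp(−0.000010 × 5000) = 0.951229
R(F) = exp(−0.000017 × 5000) = 0.918512
Parallel (A and B): 1 − (1 − 0.878095)(1 − 0.810584) = 0.976909
Series ([0.976909] and C): 0.976909 × 0.909373 = 0.888375
Series (D and E): 0.831104 × 0.951229 = 0.790570
Parallel ([0.888375], [0.790570], and F): 1 − (1 − 0.888375)(1 − 0.790570)(1 − 0.918512) = 0.9981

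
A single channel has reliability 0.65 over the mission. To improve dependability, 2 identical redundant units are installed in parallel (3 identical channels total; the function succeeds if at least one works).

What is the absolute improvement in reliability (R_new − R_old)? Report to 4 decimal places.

0.3071

R_before = 0.65
R_after = 1 − (1 − 0.65)^3 = 0.9571
ΔR = 0.9571 − 0.65 = 0.3071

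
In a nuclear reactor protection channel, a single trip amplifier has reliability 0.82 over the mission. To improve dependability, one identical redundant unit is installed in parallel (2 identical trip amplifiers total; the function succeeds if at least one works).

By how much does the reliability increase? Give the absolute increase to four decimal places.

R_before = 0.82
R_after = 1 − (1 − 0.82)^2 = 0.9676
ΔR = 0.9676 − 0.82 = 0.1476

0.1476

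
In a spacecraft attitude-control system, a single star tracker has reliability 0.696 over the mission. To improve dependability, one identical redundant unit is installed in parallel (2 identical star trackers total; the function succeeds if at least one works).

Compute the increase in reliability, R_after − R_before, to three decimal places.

R_before = 0.696
R_after = 1 − (1 − 0.696)^2 = 0.908
ΔR = 0.908 − 0.696 = 0.212

0.212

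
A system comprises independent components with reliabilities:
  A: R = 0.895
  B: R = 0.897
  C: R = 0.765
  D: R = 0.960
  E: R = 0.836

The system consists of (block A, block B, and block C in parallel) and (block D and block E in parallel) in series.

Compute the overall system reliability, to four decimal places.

0.9909

Parallel (A, B, and C): 1 − (1 − 0.895000)(1 − 0.897000)(1 − 0.765000) = 0.997458
Parallel (D and E): 1 − (1 − 0.960000)(1 − 0.836000) = 0.993440
Series ([0.997458] and [0.993440]): 0.997458 × 0.993440 = 0.9909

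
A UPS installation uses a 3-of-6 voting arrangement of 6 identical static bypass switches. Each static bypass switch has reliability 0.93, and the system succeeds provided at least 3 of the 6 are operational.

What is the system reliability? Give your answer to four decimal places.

R = Σ_{i=3}^{6} C(6,i) p^i (1−p)^{6−i} with p = 0.93
C(6,3)·0.93^3·0.07^3 = 0.005518
C(6,4)·0.93^4·0.07^2 = 0.054982
C(6,5)·0.93^5·0.07^1 = 0.292189
C(6,6)·0.93^6·0.07^0 = 0.646990
Sum = 0.9997

0.9997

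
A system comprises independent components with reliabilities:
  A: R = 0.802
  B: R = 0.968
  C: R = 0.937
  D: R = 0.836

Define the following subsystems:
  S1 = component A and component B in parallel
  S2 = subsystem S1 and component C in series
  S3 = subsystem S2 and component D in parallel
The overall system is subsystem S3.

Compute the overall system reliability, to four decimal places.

0.9887

Parallel (A and B): 1 − (1 − 0.802000)(1 − 0.968000) = 0.993664
Series ([0.993664] and C): 0.993664 × 0.937000 = 0.931063
Parallel ([0.931063] and D): 1 − (1 − 0.931063)(1 − 0.836000) = 0.9887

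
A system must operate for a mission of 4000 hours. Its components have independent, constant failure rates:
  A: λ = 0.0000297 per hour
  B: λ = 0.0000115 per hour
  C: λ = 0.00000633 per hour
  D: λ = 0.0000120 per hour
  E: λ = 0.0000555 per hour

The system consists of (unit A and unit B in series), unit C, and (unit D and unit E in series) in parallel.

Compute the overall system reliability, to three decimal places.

R(A) = exp(−0.0000297 × 4000) = 0.88799
R(B) = exp(−0.0000115 × 4000) = 0.95504
R(C) = exp(−0.00000633 × 4000) = 0.97500
R(D) = exp(−0.0000120 × 4000) = 0.95313
R(E) = exp(−0.0000555 × 4000) = 0.80092
Series (A and B): 0.88799 × 0.95504 = 0.84807
Series (D and E): 0.95313 × 0.80092 = 0.76338
Parallel ([0.84807], C, and [0.76338]): 1 − (1 − 0.84807)(1 − 0.97500)(1 − 0.76338) = 0.999

0.999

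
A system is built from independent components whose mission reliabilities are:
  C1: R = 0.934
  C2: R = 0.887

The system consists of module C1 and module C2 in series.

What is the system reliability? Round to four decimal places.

0.8285

Series (C1 and C2): 0.934000 × 0.887000 = 0.8285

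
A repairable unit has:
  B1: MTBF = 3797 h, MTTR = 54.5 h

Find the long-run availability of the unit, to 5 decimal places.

0.98585

A(B1) = MTBF/(MTBF+MTTR) = 3797/(3797+54.5) = 0.98585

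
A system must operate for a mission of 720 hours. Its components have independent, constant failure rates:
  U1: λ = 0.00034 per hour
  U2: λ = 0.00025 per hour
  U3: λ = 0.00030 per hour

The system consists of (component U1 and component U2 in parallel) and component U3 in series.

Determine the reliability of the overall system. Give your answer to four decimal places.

R(U1) = exp(−0.00034 × 720) = 0.782861
R(U2) = exp(−0.00025 × 720) = 0.835270
R(U3) = exp(−0.00030 × 720) = 0.805735
Parallel (U1 and U2): 1 − (1 − 0.782861)(1 − 0.835270) = 0.964231
Series ([0.964231] and U3): 0.964231 × 0.805735 = 0.7769

0.7769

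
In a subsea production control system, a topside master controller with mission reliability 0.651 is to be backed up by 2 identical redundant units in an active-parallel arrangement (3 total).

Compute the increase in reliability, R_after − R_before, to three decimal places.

0.306

R_before = 0.651
R_after = 1 − (1 − 0.651)^3 = 0.957
ΔR = 0.957 − 0.651 = 0.306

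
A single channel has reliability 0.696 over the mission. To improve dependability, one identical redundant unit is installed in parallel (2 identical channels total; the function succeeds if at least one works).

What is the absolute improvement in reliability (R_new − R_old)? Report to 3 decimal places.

0.212

R_before = 0.696
R_after = 1 − (1 − 0.696)^2 = 0.908
ΔR = 0.908 − 0.696 = 0.212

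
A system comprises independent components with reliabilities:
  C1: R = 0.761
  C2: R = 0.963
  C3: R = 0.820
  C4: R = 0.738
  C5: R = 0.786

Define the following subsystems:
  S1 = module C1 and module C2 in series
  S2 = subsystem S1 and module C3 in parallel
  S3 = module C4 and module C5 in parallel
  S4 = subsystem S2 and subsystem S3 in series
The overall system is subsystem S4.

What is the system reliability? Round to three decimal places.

0.899

Series (C1 and C2): 0.76100 × 0.96300 = 0.73284
Parallel ([0.73284] and C3): 1 − (1 − 0.73284)(1 − 0.82000) = 0.95191
Parallel (C4 and C5): 1 − (1 − 0.73800)(1 − 0.78600) = 0.94393
Series ([0.95191] and [0.94393]): 0.95191 × 0.94393 = 0.899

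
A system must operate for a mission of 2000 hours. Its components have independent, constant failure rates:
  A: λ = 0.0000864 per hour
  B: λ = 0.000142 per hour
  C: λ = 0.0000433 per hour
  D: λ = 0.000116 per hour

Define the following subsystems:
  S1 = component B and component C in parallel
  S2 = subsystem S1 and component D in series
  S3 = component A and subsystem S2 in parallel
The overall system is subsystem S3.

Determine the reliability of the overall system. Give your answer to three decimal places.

0.965

R(A) = exp(−0.0000864 × 2000) = 0.84131
R(B) = exp(−0.000142 × 2000) = 0.75277
R(C) = exp(−0.0000433 × 2000) = 0.91704
R(D) = exp(−0.000116 × 2000) = 0.79295
Parallel (B and C): 1 − (1 − 0.75277)(1 − 0.91704) = 0.97949
Series ([0.97949] and D): 0.97949 × 0.79295 = 0.77669
Parallel (A and [0.77669]): 1 − (1 − 0.84131)(1 − 0.77669) = 0.965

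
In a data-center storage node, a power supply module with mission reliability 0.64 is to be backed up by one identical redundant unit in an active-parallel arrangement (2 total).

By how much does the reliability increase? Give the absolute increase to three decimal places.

0.230

R_before = 0.64
R_after = 1 − (1 − 0.64)^2 = 0.870
ΔR = 0.870 − 0.64 = 0.230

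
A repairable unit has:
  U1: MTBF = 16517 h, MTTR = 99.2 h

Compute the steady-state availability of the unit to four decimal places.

0.9940

A(U1) = MTBF/(MTBF+MTTR) = 16517/(16517+99.2) = 0.9940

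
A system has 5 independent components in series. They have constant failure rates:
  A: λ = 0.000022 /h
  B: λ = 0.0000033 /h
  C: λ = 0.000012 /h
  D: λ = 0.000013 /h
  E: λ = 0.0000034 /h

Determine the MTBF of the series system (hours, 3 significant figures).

18600

Series of exponential components: λ_sys = Σ λ_i
λ_sys = 0.000022 + 0.0000033 + 0.000012 + 0.000013 + 0.0000034 = 5.3700e-05 /h
MTBF = 1 / λ_sys = 18600 h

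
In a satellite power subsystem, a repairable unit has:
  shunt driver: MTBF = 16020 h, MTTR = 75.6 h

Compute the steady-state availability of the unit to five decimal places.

0.99530

A(shunt driver) = MTBF/(MTBF+MTTR) = 16020/(16020+75.6) = 0.99530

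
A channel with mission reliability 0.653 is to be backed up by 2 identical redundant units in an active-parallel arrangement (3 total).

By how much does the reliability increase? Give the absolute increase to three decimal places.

0.305

R_before = 0.653
R_after = 1 − (1 − 0.653)^3 = 0.958
ΔR = 0.958 − 0.653 = 0.305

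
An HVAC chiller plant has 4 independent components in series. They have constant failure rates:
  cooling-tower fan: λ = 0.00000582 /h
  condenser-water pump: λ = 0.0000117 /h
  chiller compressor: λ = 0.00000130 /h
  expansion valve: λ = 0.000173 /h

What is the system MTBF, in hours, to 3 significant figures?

Series of exponential components: λ_sys = Σ λ_i
λ_sys = 0.00000582 + 0.0000117 + 0.00000130 + 0.000173 = 1.9182e-04 /h
MTBF = 1 / λ_sys = 5210 h

5210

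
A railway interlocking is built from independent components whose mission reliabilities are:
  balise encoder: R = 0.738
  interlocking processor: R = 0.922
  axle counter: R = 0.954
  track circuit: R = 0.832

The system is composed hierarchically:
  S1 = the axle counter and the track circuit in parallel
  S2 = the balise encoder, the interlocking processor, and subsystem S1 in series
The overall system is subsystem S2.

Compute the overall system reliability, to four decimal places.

0.6752

Parallel (axle counter and track circuit): 1 − (1 − 0.954000)(1 − 0.832000) = 0.992272
Series (balise encoder, interlocking processor, and [0.992272]): 0.738000 × 0.922000 × 0.992272 = 0.6752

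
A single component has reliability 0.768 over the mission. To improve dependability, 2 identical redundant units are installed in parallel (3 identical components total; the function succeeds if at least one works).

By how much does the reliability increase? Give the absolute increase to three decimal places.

R_before = 0.768
R_after = 1 − (1 − 0.768)^3 = 0.988
ΔR = 0.988 − 0.768 = 0.220

0.220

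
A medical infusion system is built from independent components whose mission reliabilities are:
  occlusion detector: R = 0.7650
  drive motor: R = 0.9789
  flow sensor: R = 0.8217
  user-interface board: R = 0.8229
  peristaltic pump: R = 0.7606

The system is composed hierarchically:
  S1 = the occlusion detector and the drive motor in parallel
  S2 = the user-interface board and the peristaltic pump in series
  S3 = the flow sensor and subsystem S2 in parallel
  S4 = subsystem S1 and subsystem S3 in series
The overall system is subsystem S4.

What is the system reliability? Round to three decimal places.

Parallel (occlusion detector and drive motor): 1 − (1 − 0.76500)(1 − 0.97890) = 0.99504
Series (user-interface board and peristaltic pump): 0.82290 × 0.76060 = 0.62590
Parallel (flow sensor and [0.62590]): 1 − (1 − 0.82170)(1 − 0.62590) = 0.93330
Series ([0.99504] and [0.93330]): 0.99504 × 0.93330 = 0.929

0.929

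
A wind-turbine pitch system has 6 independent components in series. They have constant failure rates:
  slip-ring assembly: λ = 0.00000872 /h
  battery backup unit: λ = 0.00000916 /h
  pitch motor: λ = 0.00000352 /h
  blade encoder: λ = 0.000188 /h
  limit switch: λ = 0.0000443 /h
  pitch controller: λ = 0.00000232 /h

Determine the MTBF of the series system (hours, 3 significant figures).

Series of exponential components: λ_sys = Σ λ_i
λ_sys = 0.00000872 + 0.00000916 + 0.00000352 + 0.000188 + 0.0000443 + 0.00000232 = 2.5602e-04 /h
MTBF = 1 / λ_sys = 3910 h

3910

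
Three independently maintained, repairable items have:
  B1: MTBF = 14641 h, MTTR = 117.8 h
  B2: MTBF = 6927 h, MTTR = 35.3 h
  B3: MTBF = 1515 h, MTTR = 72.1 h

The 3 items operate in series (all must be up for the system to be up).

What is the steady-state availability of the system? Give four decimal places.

0.9422

A(B1) = MTBF/(MTBF+MTTR) = 14641/(14641+117.8) = 0.992018
A(B2) = MTBF/(MTBF+MTTR) = 6927/(6927+35.3) = 0.994930
A(B3) = MTBF/(MTBF+MTTR) = 1515/(1515+72.1) = 0.954571
Series availability: 0.992018 × 0.994930 × 0.954571 = 0.9422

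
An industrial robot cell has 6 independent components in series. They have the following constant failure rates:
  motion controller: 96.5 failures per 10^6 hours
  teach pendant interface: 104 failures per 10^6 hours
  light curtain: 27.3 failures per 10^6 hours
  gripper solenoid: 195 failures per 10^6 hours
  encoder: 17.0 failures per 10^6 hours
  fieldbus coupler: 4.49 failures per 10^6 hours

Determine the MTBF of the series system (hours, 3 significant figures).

2250

Series of exponential components: λ_sys = Σ λ_i
λ_sys = 0.0000965 + 0.000104 + 0.0000273 + 0.000195 + 0.0000170 + 0.00000449 = 4.4429e-04 /h
MTBF = 1 / λ_sys = 2250 h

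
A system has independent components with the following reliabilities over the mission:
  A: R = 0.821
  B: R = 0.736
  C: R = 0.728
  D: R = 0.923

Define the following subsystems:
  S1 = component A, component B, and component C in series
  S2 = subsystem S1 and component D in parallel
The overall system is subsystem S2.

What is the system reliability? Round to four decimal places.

Series (A, B, and C): 0.821000 × 0.736000 × 0.728000 = 0.439898
Parallel ([0.439898] and D): 1 − (1 − 0.439898)(1 − 0.923000) = 0.9569

0.9569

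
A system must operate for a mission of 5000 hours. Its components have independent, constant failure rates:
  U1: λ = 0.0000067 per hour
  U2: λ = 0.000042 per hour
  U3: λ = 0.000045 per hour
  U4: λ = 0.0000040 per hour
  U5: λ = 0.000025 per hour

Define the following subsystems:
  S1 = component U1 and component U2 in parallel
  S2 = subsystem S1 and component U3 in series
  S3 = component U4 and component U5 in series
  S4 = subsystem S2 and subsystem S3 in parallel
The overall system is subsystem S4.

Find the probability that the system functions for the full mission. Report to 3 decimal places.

0.972

R(U1) = exp(−0.0000067 × 5000) = 0.96705
R(U2) = exp(−0.000042 × 5000) = 0.81058
R(U3) = exp(−0.000045 × 5000) = 0.79852
R(U4) = exp(−0.0000040 × 5000) = 0.98020
R(U5) = exp(−0.000025 × 5000) = 0.88250
Parallel (U1 and U2): 1 − (1 − 0.96705)(1 − 0.81058) = 0.99376
Series ([0.99376] and U3): 0.99376 × 0.79852 = 0.79354
Series (U4 and U5): 0.98020 × 0.88250 = 0.86503
Parallel ([0.79354] and [0.86503]): 1 − (1 − 0.79354)(1 − 0.86503) = 0.972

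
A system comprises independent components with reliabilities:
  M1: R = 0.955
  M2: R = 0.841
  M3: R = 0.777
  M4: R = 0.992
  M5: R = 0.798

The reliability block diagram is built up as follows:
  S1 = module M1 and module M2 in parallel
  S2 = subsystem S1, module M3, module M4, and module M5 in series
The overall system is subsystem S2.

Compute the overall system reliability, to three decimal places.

Parallel (M1 and M2): 1 − (1 − 0.95500)(1 − 0.84100) = 0.99285
Series ([0.99285], M3, M4, and M5): 0.99285 × 0.77700 × 0.99200 × 0.79800 = 0.611

0.611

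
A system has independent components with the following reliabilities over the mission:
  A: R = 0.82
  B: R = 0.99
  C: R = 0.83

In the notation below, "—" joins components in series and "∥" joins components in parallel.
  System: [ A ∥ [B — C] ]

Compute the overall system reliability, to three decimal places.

Series (B and C): 0.99000 × 0.83000 = 0.82170
Parallel (A and [0.82170]): 1 − (1 − 0.82000)(1 − 0.82170) = 0.968

0.968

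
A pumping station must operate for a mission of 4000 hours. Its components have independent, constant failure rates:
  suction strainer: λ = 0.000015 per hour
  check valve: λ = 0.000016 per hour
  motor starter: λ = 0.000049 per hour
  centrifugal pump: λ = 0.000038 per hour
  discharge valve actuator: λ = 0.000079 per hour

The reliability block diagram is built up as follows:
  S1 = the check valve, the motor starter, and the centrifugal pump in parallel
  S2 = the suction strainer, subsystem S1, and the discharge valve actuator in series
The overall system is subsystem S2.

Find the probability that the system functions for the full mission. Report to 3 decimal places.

0.686

R(suction strainer) = exp(−0.000015 × 4000) = 0.94176
R(check valve) = exp(−0.000016 × 4000) = 0.93800
R(motor starter) = exp(−0.000049 × 4000) = 0.82201
R(centrifugal pump) = exp(−0.000038 × 4000) = 0.85899
R(discharge valve actuator) = exp(−0.000079 × 4000) = 0.72906
Parallel (check valve, motor starter, and centrifugal pump): 1 − (1 − 0.93800)(1 − 0.82201)(1 − 0.85899) = 0.99844
Series (suction strainer, [0.99844], and discharge valve actuator): 0.94176 × 0.99844 × 0.72906 = 0.686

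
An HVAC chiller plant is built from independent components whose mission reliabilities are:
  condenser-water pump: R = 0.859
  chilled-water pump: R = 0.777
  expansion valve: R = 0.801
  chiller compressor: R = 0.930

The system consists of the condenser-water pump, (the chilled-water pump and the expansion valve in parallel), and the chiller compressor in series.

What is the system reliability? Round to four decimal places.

0.7634

Parallel (chilled-water pump and expansion valve): 1 − (1 − 0.777000)(1 − 0.801000) = 0.955623
Series (condenser-water pump, [0.955623], and chiller compressor): 0.859000 × 0.955623 × 0.930000 = 0.7634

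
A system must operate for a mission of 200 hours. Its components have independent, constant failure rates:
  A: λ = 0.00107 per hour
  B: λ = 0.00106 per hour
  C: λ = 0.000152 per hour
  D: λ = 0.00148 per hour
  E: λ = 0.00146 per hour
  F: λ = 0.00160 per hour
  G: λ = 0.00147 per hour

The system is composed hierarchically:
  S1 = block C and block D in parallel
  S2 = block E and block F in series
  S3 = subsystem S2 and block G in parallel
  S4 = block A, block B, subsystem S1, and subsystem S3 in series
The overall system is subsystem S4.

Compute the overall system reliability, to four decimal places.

R(A) = exp(−0.00107 × 200) = 0.807348
R(B) = exp(−0.00106 × 200) = 0.808965
R(C) = exp(−0.000152 × 200) = 0.970057
R(D) = exp(−0.00148 × 200) = 0.743787
R(E) = exp(−0.00146 × 200) = 0.746769
R(F) = exp(−0.00160 × 200) = 0.726149
R(G) = exp(−0.00147 × 200) = 0.745276
Parallel (C and D): 1 − (1 − 0.970057)(1 − 0.743787) = 0.992328
Series (E and F): 0.746769 × 0.726149 = 0.542266
Parallel ([0.542266] and G): 1 − (1 − 0.542266)(1 − 0.745276) = 0.883404
Series (A, B, [0.992328], and [0.883404]): 0.807348 × 0.808965 × 0.992328 × 0.883404 = 0.5725

0.5725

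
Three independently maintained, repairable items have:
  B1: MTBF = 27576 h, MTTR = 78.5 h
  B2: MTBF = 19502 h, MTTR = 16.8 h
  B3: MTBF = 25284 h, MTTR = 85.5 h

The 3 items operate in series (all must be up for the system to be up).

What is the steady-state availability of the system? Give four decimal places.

0.9929

A(B1) = MTBF/(MTBF+MTTR) = 27576/(27576+78.5) = 0.997161
A(B2) = MTBF/(MTBF+MTTR) = 19502/(19502+16.8) = 0.999139
A(B3) = MTBF/(MTBF+MTTR) = 25284/(25284+85.5) = 0.996630
Series availability: 0.997161 × 0.999139 × 0.996630 = 0.9929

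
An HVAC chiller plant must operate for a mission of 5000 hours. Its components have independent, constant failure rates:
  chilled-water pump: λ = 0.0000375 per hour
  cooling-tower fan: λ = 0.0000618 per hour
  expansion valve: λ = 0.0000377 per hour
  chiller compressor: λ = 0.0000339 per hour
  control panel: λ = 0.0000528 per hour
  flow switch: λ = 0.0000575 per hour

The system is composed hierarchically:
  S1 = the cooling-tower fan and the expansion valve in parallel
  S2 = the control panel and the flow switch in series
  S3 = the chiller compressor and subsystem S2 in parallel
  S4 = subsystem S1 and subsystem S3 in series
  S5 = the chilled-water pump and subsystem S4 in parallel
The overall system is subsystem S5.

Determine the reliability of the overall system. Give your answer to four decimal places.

0.9814

R(chilled-water pump) = exp(−0.0000375 × 5000) = 0.829029
R(cooling-tower fan) = exp(−0.0000618 × 5000) = 0.734181
R(expansion valve) = exp(−0.0000377 × 5000) = 0.828201
R(chiller compressor) = exp(−0.0000339 × 5000) = 0.844087
R(control panel) = exp(−0.0000528 × 5000) = 0.767974
R(flow switch) = exp(−0.0000575 × 5000) = 0.750137
Parallel (cooling-tower fan and expansion valve): 1 − (1 − 0.734181)(1 − 0.828201) = 0.954333
Series (control panel and flow switch): 0.767974 × 0.750137 = 0.576086
Parallel (chiller compressor and [0.576086]): 1 − (1 − 0.844087)(1 − 0.576086) = 0.933906
Series ([0.954333] and [0.933906]): 0.954333 × 0.933906 = 0.891257
Parallel (chilled-water pump and [0.891257]): 1 − (1 − 0.829029)(1 − 0.891257) = 0.9814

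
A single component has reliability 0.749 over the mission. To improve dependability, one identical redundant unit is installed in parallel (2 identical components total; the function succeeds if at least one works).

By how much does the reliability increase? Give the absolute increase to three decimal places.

0.188

R_before = 0.749
R_after = 1 − (1 − 0.749)^2 = 0.937
ΔR = 0.937 − 0.749 = 0.188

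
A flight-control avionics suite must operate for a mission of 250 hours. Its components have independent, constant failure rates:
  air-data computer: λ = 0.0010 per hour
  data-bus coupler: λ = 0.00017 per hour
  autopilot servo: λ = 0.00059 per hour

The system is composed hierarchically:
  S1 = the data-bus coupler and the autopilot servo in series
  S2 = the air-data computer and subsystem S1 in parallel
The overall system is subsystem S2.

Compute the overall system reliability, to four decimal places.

R(air-data computer) = exp(−0.0010 × 250) = 0.778801
R(data-bus coupler) = exp(−0.00017 × 250) = 0.958390
R(autopilot servo) = exp(−0.00059 × 250) = 0.862862
Series (data-bus coupler and autopilot servo): 0.958390 × 0.862862 = 0.826958
Parallel (air-data computer and [0.826958]): 1 − (1 − 0.778801)(1 − 0.826958) = 0.9617

0.9617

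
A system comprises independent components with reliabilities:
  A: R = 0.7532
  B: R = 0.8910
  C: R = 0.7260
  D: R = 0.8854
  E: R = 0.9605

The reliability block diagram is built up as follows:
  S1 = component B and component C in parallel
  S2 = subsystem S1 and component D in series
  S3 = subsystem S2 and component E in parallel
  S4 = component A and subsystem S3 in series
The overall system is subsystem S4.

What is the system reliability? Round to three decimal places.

Parallel (B and C): 1 − (1 − 0.89100)(1 − 0.72600) = 0.97013
Series ([0.97013] and D): 0.97013 × 0.88540 = 0.85895
Parallel ([0.85895] and E): 1 − (1 − 0.85895)(1 − 0.96050) = 0.99443
Series (A and [0.99443]): 0.75320 × 0.99443 = 0.749

0.749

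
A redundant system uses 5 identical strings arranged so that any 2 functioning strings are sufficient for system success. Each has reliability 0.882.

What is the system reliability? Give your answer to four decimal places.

0.9991

R = Σ_{i=2}^{5} C(5,i) p^i (1−p)^{5−i} with p = 0.882
C(5,2)·0.882^2·0.118^3 = 0.012782
C(5,3)·0.882^3·0.118^2 = 0.095537
C(5,4)·0.882^4·0.118^1 = 0.357048
C(5,5)·0.882^5·0.118^0 = 0.533756
Sum = 0.9991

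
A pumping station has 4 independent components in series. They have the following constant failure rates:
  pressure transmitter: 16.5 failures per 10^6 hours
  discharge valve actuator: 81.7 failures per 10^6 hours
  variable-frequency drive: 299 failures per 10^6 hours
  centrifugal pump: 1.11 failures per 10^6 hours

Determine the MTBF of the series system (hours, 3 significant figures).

2510

Series of exponential components: λ_sys = Σ λ_i
λ_sys = 0.0000165 + 0.0000817 + 0.000299 + 0.00000111 = 3.9831e-04 /h
MTBF = 1 / λ_sys = 2510 h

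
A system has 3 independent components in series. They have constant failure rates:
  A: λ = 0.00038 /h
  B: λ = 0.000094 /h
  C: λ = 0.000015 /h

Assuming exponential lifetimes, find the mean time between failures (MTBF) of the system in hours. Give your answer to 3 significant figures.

Series of exponential components: λ_sys = Σ λ_i
λ_sys = 0.00038 + 0.000094 + 0.000015 = 4.8900e-04 /h
MTBF = 1 / λ_sys = 2040 h

2040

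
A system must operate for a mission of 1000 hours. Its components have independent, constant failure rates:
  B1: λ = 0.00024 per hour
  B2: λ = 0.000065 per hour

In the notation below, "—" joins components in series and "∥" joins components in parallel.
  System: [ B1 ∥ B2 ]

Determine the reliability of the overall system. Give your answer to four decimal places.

R(B1) = exp(−0.00024 × 1000) = 0.786628
R(B2) = exp(−0.000065 × 1000) = 0.937067
Parallel (B1 and B2): 1 − (1 − 0.786628)(1 − 0.937067) = 0.9866

0.9866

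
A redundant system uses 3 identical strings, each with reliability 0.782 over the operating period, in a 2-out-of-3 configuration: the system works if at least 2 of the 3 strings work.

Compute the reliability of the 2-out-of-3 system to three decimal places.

0.878

R = Σ_{i=2}^{3} C(3,i) p^i (1−p)^{3−i} with p = 0.782
C(3,2)·0.782^2·0.218^1 = 0.39994
C(3,3)·0.782^3·0.218^0 = 0.47821
Sum = 0.878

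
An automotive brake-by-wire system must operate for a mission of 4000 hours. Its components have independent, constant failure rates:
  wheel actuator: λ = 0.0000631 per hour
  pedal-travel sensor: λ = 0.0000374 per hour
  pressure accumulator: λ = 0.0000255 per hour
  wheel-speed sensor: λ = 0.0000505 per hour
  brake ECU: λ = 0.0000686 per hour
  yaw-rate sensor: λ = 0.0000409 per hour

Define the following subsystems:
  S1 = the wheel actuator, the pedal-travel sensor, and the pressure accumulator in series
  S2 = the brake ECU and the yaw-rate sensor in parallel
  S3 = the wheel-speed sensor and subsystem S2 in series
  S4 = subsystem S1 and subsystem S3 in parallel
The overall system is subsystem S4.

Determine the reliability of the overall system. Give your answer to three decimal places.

R(wheel actuator) = exp(−0.0000631 × 4000) = 0.77693
R(pedal-travel sensor) = exp(−0.0000374 × 4000) = 0.86105
R(pressure accumulator) = exp(−0.0000255 × 4000) = 0.90303
R(wheel-speed sensor) = exp(−0.0000505 × 4000) = 0.81709
R(brake ECU) = exp(−0.0000686 × 4000) = 0.76003
R(yaw-rate sensor) = exp(−0.0000409 × 4000) = 0.84908
Series (wheel actuator, pedal-travel sensor, and pressure accumulator): 0.77693 × 0.86105 × 0.90303 = 0.60411
Parallel (brake ECU and yaw-rate sensor): 1 − (1 − 0.76003)(1 − 0.84908) = 0.96378
Series (wheel-speed sensor and [0.96378]): 0.81709 × 0.96378 = 0.78750
Parallel ([0.60411] and [0.78750]): 1 − (1 − 0.60411)(1 − 0.78750) = 0.916

0.916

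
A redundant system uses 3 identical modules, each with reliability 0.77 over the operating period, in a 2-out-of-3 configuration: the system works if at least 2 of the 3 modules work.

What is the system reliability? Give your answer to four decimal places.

R = Σ_{i=2}^{3} C(3,i) p^i (1−p)^{3−i} with p = 0.77
C(3,2)·0.77^2·0.23^1 = 0.409101
C(3,3)·0.77^3·0.23^0 = 0.456533
Sum = 0.8656

0.8656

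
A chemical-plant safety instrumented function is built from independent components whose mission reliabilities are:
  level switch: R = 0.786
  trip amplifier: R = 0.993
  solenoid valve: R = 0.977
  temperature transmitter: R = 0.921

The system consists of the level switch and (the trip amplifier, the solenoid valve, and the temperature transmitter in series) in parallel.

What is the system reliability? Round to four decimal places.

Series (trip amplifier, solenoid valve, and temperature transmitter): 0.993000 × 0.977000 × 0.921000 = 0.893518
Parallel (level switch and [0.893518]): 1 − (1 − 0.786000)(1 − 0.893518) = 0.9772

0.9772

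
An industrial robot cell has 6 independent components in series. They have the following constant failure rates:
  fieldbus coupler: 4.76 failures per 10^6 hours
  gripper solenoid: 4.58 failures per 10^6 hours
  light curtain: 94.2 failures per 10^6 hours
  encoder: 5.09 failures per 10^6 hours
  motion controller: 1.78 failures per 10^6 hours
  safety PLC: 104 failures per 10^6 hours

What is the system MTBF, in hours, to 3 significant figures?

Series of exponential components: λ_sys = Σ λ_i
λ_sys = 0.00000476 + 0.00000458 + 0.0000942 + 0.00000509 + 0.00000178 + 0.000104 = 2.1441e-04 /h
MTBF = 1 / λ_sys = 4660 h

4660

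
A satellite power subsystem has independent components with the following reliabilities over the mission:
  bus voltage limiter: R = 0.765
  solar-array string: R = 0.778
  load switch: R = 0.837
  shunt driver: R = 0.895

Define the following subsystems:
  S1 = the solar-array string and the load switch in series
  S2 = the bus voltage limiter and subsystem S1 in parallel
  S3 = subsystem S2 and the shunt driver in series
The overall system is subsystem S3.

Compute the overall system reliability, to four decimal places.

0.8216

Series (solar-array string and load switch): 0.778000 × 0.837000 = 0.651186
Parallel (bus voltage limiter and [0.651186]): 1 − (1 − 0.765000)(1 − 0.651186) = 0.918029
Series ([0.918029] and shunt driver): 0.918029 × 0.895000 = 0.8216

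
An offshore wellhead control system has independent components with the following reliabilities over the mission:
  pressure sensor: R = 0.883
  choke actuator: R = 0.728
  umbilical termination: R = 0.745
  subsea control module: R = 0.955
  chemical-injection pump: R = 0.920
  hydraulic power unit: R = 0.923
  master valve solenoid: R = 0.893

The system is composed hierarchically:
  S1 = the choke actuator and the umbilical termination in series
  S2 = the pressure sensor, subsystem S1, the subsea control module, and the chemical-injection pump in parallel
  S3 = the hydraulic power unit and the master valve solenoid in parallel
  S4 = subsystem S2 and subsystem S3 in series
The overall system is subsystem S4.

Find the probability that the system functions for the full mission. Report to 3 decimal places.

0.992

Series (choke actuator and umbilical termination): 0.72800 × 0.74500 = 0.54236
Parallel (pressure sensor, [0.54236], subsea control module, and chemical-injection pump): 1 − (1 − 0.88300)(1 − 0.54236)(1 − 0.95500)(1 − 0.92000) = 0.99981
Parallel (hydraulic power unit and master valve solenoid): 1 − (1 − 0.92300)(1 − 0.89300) = 0.99176
Series ([0.99981] and [0.99176]): 0.99981 × 0.99176 = 0.992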